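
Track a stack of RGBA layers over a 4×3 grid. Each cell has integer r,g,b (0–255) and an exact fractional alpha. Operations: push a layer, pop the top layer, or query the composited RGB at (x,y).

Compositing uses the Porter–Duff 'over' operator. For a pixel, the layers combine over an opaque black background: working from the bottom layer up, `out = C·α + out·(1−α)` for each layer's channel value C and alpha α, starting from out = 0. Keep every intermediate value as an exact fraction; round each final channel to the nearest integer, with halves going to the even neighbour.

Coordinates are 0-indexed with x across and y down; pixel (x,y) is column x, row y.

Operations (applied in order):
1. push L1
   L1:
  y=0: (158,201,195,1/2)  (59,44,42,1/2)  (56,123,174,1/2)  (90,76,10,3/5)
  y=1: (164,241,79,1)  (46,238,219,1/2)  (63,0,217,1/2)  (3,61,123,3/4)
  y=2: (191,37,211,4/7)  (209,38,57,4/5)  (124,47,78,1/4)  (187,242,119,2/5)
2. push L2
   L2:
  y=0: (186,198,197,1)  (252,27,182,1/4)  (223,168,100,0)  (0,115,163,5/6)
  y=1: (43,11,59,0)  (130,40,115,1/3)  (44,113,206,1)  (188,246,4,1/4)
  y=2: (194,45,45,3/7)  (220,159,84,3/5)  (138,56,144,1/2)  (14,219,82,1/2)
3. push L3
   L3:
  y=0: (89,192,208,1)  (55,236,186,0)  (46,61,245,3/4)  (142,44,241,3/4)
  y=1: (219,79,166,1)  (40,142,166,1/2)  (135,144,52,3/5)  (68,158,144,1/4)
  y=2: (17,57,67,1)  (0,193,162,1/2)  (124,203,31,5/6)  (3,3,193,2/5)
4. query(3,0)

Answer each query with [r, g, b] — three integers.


(3,0) stack=L1,L2,L3; from [0,0,0]:
+L1 (α=3/5) → [54, 228/5, 6]
+L2 (α=5/6) → [9, 3103/30, 821/6]
+L3 (α=3/4) → [435/4, 7063/120, 5159/24]
rounded: [109, 59, 215]


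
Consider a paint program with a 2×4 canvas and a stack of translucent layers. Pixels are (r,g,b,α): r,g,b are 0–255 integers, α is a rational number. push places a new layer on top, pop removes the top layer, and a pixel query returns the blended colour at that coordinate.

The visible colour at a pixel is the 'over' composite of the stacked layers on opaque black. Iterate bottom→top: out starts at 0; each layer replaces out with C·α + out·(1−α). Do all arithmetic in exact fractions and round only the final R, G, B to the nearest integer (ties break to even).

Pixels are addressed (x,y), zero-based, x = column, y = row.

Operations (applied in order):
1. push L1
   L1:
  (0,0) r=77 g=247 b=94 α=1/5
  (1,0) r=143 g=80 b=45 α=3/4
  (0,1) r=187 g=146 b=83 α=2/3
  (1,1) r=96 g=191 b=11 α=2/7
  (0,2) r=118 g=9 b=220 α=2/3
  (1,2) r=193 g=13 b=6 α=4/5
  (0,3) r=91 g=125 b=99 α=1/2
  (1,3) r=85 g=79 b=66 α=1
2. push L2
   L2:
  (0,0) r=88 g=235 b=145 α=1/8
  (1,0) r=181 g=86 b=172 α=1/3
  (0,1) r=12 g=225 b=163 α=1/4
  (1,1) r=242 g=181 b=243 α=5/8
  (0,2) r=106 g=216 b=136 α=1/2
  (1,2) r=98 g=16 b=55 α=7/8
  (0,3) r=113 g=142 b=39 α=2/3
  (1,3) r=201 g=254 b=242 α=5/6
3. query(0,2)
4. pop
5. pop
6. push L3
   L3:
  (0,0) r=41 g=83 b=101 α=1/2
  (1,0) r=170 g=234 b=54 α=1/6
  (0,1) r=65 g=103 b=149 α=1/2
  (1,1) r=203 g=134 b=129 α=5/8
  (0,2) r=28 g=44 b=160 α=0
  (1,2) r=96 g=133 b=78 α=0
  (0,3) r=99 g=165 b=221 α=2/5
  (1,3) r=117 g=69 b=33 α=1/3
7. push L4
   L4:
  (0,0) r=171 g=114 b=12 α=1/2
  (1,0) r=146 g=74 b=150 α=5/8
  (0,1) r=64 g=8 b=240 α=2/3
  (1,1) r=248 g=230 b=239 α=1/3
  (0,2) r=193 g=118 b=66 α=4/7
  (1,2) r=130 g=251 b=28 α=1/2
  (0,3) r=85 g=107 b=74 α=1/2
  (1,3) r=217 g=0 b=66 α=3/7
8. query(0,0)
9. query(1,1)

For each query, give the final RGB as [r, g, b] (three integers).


at x=0,y=2 over L1,L2:
+L1 (α=2/3) → [236/3, 6, 440/3]
+L2 (α=1/2) → [277/3, 111, 424/3]
→ [92, 111, 141]

at x=0,y=0 over L3,L4:
L3 α=1/2: [41/2, 83/2, 101/2]
L4 α=1/2: [383/4, 311/4, 125/4]
→ [96, 78, 31]

(1,1) stack=L3,L4; from [0,0,0]:
after L3 α=5/8: [1015/8, 335/4, 645/8]
after L4 α=1/3: [669/4, 265/2, 1601/12]
= [167, 132, 133]


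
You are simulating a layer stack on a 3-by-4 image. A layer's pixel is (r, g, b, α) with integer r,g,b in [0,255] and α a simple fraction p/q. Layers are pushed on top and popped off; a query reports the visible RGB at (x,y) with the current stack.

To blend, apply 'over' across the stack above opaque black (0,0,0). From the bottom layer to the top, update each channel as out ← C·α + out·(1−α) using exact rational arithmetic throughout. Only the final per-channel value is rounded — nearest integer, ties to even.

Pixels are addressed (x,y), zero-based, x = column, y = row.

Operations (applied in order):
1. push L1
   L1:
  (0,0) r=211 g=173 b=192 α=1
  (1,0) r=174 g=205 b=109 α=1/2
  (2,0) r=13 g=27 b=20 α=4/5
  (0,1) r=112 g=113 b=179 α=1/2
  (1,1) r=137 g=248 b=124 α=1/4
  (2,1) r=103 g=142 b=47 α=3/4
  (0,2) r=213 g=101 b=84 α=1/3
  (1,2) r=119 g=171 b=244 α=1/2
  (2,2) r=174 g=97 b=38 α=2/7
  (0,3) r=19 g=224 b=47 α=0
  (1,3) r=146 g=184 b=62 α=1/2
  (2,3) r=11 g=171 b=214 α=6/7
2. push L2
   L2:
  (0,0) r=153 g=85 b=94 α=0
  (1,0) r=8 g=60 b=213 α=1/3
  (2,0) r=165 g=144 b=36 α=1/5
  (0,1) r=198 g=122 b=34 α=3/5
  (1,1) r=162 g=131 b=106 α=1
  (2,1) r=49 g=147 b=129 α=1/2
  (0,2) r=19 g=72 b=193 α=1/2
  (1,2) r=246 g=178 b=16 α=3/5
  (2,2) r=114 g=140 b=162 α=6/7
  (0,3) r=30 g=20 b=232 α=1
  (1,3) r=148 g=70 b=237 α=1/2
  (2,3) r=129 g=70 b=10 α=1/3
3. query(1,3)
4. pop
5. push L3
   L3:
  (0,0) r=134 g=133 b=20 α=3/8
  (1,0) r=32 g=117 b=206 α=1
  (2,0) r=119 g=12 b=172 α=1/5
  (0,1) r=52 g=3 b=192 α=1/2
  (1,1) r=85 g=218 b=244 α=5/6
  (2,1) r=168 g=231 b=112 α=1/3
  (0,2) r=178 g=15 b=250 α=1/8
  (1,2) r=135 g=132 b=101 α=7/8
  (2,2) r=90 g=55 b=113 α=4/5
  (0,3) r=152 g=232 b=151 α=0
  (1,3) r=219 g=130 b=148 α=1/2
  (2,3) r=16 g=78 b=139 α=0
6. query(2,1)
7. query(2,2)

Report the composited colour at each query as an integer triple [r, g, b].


(1,3) stack=L1,L2; from [0,0,0]:
L1 α=1/2: [73, 92, 31]
L2 α=1/2: [221/2, 81, 134]
→ [110, 81, 134]

(2,1) stack=L1,L3; from [0,0,0]:
after L1 α=3/4: [309/4, 213/2, 141/4]
after L3 α=1/3: [215/2, 148, 365/6]
= [108, 148, 61]

at x=2,y=2 over L1,L3:
L1 α=2/7: [348/7, 194/7, 76/7]
L3 α=4/5: [2868/35, 1734/35, 648/7]
rounded: [82, 50, 93]


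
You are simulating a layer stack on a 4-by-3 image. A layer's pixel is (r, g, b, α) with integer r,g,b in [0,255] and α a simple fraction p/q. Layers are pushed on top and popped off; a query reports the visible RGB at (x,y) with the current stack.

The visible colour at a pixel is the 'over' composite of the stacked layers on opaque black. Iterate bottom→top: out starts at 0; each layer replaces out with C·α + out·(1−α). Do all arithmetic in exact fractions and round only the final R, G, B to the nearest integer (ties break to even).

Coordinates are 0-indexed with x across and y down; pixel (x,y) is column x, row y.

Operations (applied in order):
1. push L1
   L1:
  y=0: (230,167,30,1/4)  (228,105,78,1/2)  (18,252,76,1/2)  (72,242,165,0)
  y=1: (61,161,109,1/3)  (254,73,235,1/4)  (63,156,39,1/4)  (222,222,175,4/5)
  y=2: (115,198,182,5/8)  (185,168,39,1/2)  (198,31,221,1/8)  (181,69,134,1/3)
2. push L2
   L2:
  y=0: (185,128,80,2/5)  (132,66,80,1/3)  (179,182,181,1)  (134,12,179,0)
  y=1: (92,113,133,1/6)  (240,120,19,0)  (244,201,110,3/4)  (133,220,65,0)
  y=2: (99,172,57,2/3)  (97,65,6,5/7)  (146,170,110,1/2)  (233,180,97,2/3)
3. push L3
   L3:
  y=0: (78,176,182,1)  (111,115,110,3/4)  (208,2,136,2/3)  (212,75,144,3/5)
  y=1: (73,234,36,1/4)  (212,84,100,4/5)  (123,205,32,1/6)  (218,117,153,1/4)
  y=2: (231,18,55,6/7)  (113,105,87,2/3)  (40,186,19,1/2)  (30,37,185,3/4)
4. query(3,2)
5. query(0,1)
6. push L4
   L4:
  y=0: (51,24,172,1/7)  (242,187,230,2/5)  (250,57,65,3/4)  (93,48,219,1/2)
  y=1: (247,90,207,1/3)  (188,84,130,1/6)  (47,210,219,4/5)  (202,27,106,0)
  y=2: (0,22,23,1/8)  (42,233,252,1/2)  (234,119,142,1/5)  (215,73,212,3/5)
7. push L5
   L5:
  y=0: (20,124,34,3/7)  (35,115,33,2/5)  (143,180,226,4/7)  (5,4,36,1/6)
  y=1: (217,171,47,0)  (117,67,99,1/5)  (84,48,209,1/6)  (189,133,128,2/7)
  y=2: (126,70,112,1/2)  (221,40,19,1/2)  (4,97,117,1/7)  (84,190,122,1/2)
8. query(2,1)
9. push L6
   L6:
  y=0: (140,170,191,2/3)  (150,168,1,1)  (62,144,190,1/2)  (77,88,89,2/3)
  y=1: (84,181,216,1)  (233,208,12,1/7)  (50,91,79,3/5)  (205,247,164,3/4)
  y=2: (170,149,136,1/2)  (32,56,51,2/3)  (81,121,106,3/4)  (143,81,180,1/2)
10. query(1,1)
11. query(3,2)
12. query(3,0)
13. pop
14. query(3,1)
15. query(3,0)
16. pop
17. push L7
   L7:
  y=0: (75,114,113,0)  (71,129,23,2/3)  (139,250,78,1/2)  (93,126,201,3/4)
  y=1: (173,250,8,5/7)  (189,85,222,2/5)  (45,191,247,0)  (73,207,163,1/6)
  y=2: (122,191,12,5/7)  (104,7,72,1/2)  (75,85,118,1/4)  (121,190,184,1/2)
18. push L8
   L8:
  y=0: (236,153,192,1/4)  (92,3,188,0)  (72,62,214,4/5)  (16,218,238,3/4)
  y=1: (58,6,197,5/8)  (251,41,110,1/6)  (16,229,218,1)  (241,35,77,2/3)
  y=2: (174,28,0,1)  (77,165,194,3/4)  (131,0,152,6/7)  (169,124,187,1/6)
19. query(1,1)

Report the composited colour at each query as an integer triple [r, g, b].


(3,2) stack=L1,L2,L3; from [0,0,0]:
+L1 (α=1/3) → [181/3, 23, 134/3]
+L2 (α=2/3) → [1579/9, 383/3, 716/9]
+L3 (α=3/4) → [2389/36, 179/3, 5711/36]
rounded: [66, 60, 159]

query (0,1) [L1,L2,L3] — begin 0,0,0
L1 α=1/3: [61/3, 161/3, 109/3]
L2 α=1/6: [581/18, 572/9, 472/9]
L3 α=1/4: [1019/24, 637/6, 145/3]
→ [42, 106, 48]

at x=2,y=1 over L1,L2,L3,L4,L5:
L1 α=1/4: [63/4, 39, 39/4]
L2 α=3/4: [2991/16, 321/2, 1359/16]
L3 α=1/6: [5641/32, 2015/12, 7307/96]
L4 α=4/5: [11657/160, 2419/12, 91403/480]
L5 α=1/6: [14345/192, 12671/72, 111467/576]
rounded: [75, 176, 194]

(1,1) stack=L1,L2,L3,L4,L5,L6; from [0,0,0]:
after L1 α=1/4: [127/2, 73/4, 235/4]
after L2 α=0: [127/2, 73/4, 235/4]
after L3 α=4/5: [1823/10, 1417/20, 367/4]
after L4 α=1/6: [733/4, 1753/24, 785/8]
after L5 α=1/5: [170, 431/6, 983/10]
after L6 α=1/7: [179, 639/7, 3009/35]
= [179, 91, 86]

(3,2) stack=L1,L2,L3,L4,L5,L6; from [0,0,0]:
after L1 α=1/3: [181/3, 23, 134/3]
after L2 α=2/3: [1579/9, 383/3, 716/9]
after L3 α=3/4: [2389/36, 179/3, 5711/36]
after L4 α=3/5: [13999/90, 203/3, 17159/90]
after L5 α=1/2: [21559/180, 773/6, 28139/180]
after L6 α=1/2: [47299/360, 1259/12, 60539/360]
= [131, 105, 168]

at x=3,y=0 over L1,L2,L3,L4,L5,L6:
after L1 α=0: [0, 0, 0]
after L2 α=0: [0, 0, 0]
after L3 α=3/5: [636/5, 45, 432/5]
after L4 α=1/2: [1101/10, 93/2, 1527/10]
after L5 α=1/6: [1111/12, 473/12, 533/4]
after L6 α=2/3: [2959/36, 2585/36, 415/4]
= [82, 72, 104]

(3,1) stack=L1,L2,L3,L4,L5; from [0,0,0]:
after L1 α=4/5: [888/5, 888/5, 140]
after L2 α=0: [888/5, 888/5, 140]
after L3 α=1/4: [1877/10, 3249/20, 573/4]
after L4 α=0: [1877/10, 3249/20, 573/4]
after L5 α=2/7: [2633/14, 4313/28, 3889/28]
= [188, 154, 139]

at x=3,y=0 over L1,L2,L3,L4,L5:
+L1 (α=0) → [0, 0, 0]
+L2 (α=0) → [0, 0, 0]
+L3 (α=3/5) → [636/5, 45, 432/5]
+L4 (α=1/2) → [1101/10, 93/2, 1527/10]
+L5 (α=1/6) → [1111/12, 473/12, 533/4]
rounded: [93, 39, 133]

(1,1) stack=L1,L2,L3,L4,L7,L8; from [0,0,0]:
after L1 α=1/4: [127/2, 73/4, 235/4]
after L2 α=0: [127/2, 73/4, 235/4]
after L3 α=4/5: [1823/10, 1417/20, 367/4]
after L4 α=1/6: [733/4, 1753/24, 785/8]
after L7 α=2/5: [3711/20, 3113/40, 5907/40]
after L8 α=1/6: [4715/24, 1147/16, 6787/48]
= [196, 72, 141]


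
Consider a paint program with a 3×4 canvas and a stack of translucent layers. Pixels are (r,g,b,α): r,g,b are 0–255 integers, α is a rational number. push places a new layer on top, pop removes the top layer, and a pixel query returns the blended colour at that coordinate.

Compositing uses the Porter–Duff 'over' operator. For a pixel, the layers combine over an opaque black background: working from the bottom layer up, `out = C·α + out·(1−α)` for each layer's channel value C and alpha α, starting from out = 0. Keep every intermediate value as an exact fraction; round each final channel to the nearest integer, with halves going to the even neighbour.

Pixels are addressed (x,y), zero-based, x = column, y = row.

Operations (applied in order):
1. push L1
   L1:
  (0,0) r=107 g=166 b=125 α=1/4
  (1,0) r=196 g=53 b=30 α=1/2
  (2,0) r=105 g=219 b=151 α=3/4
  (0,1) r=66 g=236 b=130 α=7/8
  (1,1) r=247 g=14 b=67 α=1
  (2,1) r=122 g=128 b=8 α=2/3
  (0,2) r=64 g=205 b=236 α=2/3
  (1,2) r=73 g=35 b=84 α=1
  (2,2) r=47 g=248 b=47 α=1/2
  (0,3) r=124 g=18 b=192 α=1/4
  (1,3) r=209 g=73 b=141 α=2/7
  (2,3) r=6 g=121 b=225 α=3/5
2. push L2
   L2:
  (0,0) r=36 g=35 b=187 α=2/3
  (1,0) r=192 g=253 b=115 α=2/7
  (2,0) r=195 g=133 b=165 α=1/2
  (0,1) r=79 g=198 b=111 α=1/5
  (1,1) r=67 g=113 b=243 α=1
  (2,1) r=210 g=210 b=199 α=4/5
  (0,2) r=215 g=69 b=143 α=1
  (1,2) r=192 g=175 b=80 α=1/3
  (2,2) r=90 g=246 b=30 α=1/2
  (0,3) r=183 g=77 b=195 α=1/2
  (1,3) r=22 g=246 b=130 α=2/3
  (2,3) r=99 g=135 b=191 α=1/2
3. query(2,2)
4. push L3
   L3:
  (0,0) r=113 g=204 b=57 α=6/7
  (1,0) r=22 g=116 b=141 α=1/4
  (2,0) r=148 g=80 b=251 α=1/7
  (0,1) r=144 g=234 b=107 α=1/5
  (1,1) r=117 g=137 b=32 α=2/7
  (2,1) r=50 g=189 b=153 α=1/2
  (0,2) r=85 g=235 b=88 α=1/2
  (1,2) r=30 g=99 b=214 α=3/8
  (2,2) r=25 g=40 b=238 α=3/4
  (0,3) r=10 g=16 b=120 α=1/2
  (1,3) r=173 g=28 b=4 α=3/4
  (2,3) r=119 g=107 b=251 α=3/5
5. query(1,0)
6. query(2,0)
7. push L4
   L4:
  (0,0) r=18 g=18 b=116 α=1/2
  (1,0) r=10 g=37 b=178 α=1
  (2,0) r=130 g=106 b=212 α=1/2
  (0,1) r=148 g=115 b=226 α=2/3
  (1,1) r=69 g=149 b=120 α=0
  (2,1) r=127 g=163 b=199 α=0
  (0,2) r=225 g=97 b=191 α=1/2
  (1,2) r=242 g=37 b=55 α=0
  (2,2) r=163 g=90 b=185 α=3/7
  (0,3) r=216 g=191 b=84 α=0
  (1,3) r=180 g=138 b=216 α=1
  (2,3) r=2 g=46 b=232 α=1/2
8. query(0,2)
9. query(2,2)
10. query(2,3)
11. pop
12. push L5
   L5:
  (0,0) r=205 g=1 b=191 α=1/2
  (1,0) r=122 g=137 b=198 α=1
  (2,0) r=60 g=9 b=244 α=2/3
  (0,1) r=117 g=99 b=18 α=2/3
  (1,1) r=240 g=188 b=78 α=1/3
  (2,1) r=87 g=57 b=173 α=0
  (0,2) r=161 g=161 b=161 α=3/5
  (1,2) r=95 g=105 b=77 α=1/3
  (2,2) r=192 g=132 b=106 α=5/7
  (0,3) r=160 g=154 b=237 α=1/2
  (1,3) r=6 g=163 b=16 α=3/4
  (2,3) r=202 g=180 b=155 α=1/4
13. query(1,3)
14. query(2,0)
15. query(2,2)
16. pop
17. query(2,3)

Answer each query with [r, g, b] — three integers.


at x=2,y=2 over L1,L2:
after L1 α=1/2: [47/2, 124, 47/2]
after L2 α=1/2: [227/4, 185, 107/4]
rounded: [57, 185, 27]

at x=1,y=0 over L1,L2,L3:
+L1 (α=1/2) → [98, 53/2, 15]
+L2 (α=2/7) → [874/7, 1277/14, 305/7]
+L3 (α=1/4) → [694/7, 5455/56, 951/14]
→ [99, 97, 68]

query (2,0) [L1,L2,L3] — begin 0,0,0
+L1 (α=3/4) → [315/4, 657/4, 453/4]
+L2 (α=1/2) → [1095/8, 1189/8, 1113/8]
+L3 (α=1/7) → [3877/28, 3887/28, 4343/28]
rounded: [138, 139, 155]

query (0,2) [L1,L2,L3,L4] — begin 0,0,0
after L1 α=2/3: [128/3, 410/3, 472/3]
after L2 α=1: [215, 69, 143]
after L3 α=1/2: [150, 152, 231/2]
after L4 α=1/2: [375/2, 249/2, 613/4]
→ [188, 124, 153]

(2,2) stack=L1,L2,L3,L4; from [0,0,0]:
+L1 (α=1/2) → [47/2, 124, 47/2]
+L2 (α=1/2) → [227/4, 185, 107/4]
+L3 (α=3/4) → [527/16, 305/4, 2963/16]
+L4 (α=3/7) → [2483/28, 575/7, 5183/28]
→ [89, 82, 185]

at x=2,y=3 over L1,L2,L3,L4:
L1 α=3/5: [18/5, 363/5, 135]
L2 α=1/2: [513/10, 519/5, 163]
L3 α=3/5: [2298/25, 2643/25, 1079/5]
L4 α=1/2: [1174/25, 3793/50, 2239/10]
→ [47, 76, 224]

query (1,3) [L1,L2,L3,L5] — begin 0,0,0
L1 α=2/7: [418/7, 146/7, 282/7]
L2 α=2/3: [242/7, 3590/21, 2102/21]
L3 α=3/4: [3875/28, 2677/42, 1177/42]
L5 α=3/4: [4379/112, 23215/168, 3193/168]
rounded: [39, 138, 19]

at x=2,y=0 over L1,L2,L3,L5:
L1 α=3/4: [315/4, 657/4, 453/4]
L2 α=1/2: [1095/8, 1189/8, 1113/8]
L3 α=1/7: [3877/28, 3887/28, 4343/28]
L5 α=2/3: [7237/84, 4391/84, 18007/84]
= [86, 52, 214]

at x=2,y=2 over L1,L2,L3,L5:
+L1 (α=1/2) → [47/2, 124, 47/2]
+L2 (α=1/2) → [227/4, 185, 107/4]
+L3 (α=3/4) → [527/16, 305/4, 2963/16]
+L5 (α=5/7) → [8207/56, 1625/14, 1029/8]
→ [147, 116, 129]

query (2,3) [L1,L2,L3] — begin 0,0,0
L1 α=3/5: [18/5, 363/5, 135]
L2 α=1/2: [513/10, 519/5, 163]
L3 α=3/5: [2298/25, 2643/25, 1079/5]
= [92, 106, 216]


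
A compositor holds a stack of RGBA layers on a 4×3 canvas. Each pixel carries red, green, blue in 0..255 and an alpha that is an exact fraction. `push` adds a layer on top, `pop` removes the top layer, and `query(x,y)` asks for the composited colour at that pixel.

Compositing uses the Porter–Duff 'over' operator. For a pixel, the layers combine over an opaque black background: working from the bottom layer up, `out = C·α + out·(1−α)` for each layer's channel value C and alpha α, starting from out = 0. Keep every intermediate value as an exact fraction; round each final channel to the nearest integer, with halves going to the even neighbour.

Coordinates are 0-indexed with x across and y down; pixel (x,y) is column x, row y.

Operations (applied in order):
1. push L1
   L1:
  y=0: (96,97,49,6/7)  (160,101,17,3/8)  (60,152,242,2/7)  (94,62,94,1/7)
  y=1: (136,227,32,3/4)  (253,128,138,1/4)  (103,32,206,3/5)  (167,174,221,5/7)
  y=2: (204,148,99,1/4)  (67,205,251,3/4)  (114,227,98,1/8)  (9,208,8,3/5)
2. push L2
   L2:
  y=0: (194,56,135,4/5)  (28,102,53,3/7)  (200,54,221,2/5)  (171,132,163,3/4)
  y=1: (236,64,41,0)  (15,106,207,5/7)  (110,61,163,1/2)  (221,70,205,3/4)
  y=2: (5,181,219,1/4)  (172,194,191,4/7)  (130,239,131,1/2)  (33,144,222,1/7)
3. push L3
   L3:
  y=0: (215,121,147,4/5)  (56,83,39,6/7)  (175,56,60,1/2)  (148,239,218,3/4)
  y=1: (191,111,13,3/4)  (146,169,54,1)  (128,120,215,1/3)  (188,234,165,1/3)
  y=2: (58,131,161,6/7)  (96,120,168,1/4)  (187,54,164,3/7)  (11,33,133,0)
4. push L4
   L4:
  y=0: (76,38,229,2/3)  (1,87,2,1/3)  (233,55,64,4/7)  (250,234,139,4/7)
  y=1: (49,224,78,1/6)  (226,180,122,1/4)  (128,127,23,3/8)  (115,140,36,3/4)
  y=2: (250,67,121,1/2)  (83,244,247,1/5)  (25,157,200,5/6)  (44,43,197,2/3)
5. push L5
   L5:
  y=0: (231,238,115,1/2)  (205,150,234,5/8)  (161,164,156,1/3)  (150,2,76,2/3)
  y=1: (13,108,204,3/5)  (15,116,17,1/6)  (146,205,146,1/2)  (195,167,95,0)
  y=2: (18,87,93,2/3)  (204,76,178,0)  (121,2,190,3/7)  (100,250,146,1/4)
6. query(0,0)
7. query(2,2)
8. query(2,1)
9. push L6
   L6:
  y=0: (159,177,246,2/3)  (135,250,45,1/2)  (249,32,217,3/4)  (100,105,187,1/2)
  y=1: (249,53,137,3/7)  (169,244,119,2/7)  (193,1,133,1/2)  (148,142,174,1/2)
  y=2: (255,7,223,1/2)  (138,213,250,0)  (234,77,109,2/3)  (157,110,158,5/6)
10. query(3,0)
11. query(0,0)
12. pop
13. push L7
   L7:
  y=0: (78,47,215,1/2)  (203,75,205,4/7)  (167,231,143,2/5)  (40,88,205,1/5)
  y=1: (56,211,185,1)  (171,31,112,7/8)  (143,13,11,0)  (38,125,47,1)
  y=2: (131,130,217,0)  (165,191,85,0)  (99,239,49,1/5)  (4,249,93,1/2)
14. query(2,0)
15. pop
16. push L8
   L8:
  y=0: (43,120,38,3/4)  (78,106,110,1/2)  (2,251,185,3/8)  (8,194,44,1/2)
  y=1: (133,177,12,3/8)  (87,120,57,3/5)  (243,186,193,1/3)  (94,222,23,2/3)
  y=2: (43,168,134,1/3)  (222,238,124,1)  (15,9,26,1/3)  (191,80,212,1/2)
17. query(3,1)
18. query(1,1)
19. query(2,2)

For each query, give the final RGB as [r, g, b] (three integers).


(0,0) stack=L1,L2,L3,L4,L5; from [0,0,0]:
after L1 α=6/7: [576/7, 582/7, 42]
after L2 α=4/5: [6008/35, 430/7, 582/5]
after L3 α=4/5: [36108/175, 3818/35, 3522/25]
after L4 α=2/3: [62708/525, 6478/105, 14972/75]
after L5 α=1/2: [183983/1050, 15734/105, 23597/150]
= [175, 150, 157]

query (2,2) [L1,L2,L3,L4,L5] — begin 0,0,0
after L1 α=1/8: [57/4, 227/8, 49/4]
after L2 α=1/2: [577/8, 2139/16, 573/8]
after L3 α=3/7: [1699/14, 2787/28, 1557/14]
after L4 α=5/6: [3449/84, 24767/168, 15557/84]
after L5 α=3/7: [11072/147, 25019/294, 27527/147]
rounded: [75, 85, 187]

(2,1) stack=L1,L2,L3,L4,L5; from [0,0,0]:
+L1 (α=3/5) → [309/5, 96/5, 618/5]
+L2 (α=1/2) → [859/10, 401/10, 1433/10]
+L3 (α=1/3) → [1499/15, 1001/15, 836/5]
+L4 (α=3/8) → [2651/24, 268/3, 905/8]
+L5 (α=1/2) → [6155/48, 883/6, 2073/16]
= [128, 147, 130]

at x=3,y=0 over L1,L2,L3,L4,L5,L6:
+L1 (α=1/7) → [94/7, 62/7, 94/7]
+L2 (α=3/4) → [3685/28, 1417/14, 3517/28]
+L3 (α=3/4) → [16117/112, 11455/56, 21829/112]
+L4 (α=4/7) → [160351/784, 86781/392, 127759/784]
+L5 (α=2/3) → [395551/2352, 88349/1176, 82309/784]
+L6 (α=1/2) → [630751/4704, 211829/2352, 228917/1568]
→ [134, 90, 146]

(0,0) stack=L1,L2,L3,L4,L5,L6; from [0,0,0]:
after L1 α=6/7: [576/7, 582/7, 42]
after L2 α=4/5: [6008/35, 430/7, 582/5]
after L3 α=4/5: [36108/175, 3818/35, 3522/25]
after L4 α=2/3: [62708/525, 6478/105, 14972/75]
after L5 α=1/2: [183983/1050, 15734/105, 23597/150]
after L6 α=2/3: [517883/3150, 52904/315, 97397/450]
rounded: [164, 168, 216]

at x=2,y=0 over L1,L2,L3,L4,L5,L7:
+L1 (α=2/7) → [120/7, 304/7, 484/7]
+L2 (α=2/5) → [632/7, 1668/35, 4546/35]
+L3 (α=1/2) → [1857/14, 1814/35, 3323/35]
+L4 (α=4/7) → [18619/98, 13142/245, 18929/245]
+L5 (α=1/3) → [8836/49, 66464/735, 76078/735]
+L7 (α=2/5) → [42874/245, 179654/1225, 146148/1225]
= [175, 147, 119]

(3,1) stack=L1,L2,L3,L4,L5,L8; from [0,0,0]:
L1 α=5/7: [835/7, 870/7, 1105/7]
L2 α=3/4: [1369/7, 585/7, 2705/14]
L3 α=1/3: [4054/21, 936/7, 3860/21]
L4 α=3/4: [11299/84, 969/7, 1532/21]
L5 α=0: [11299/84, 969/7, 1532/21]
L8 α=2/3: [27091/252, 1359/7, 2498/63]
= [108, 194, 40]

(1,1) stack=L1,L2,L3,L4,L5,L8; from [0,0,0]:
L1 α=1/4: [253/4, 32, 69/2]
L2 α=5/7: [403/14, 594/7, 1104/7]
L3 α=1: [146, 169, 54]
L4 α=1/4: [166, 687/4, 71]
L5 α=1/6: [845/6, 3899/24, 62]
L8 α=3/5: [1628/15, 8219/60, 59]
= [109, 137, 59]

(2,2) stack=L1,L2,L3,L4,L5,L8; from [0,0,0]:
+L1 (α=1/8) → [57/4, 227/8, 49/4]
+L2 (α=1/2) → [577/8, 2139/16, 573/8]
+L3 (α=3/7) → [1699/14, 2787/28, 1557/14]
+L4 (α=5/6) → [3449/84, 24767/168, 15557/84]
+L5 (α=3/7) → [11072/147, 25019/294, 27527/147]
+L8 (α=1/3) → [24349/441, 26342/441, 58876/441]
= [55, 60, 134]


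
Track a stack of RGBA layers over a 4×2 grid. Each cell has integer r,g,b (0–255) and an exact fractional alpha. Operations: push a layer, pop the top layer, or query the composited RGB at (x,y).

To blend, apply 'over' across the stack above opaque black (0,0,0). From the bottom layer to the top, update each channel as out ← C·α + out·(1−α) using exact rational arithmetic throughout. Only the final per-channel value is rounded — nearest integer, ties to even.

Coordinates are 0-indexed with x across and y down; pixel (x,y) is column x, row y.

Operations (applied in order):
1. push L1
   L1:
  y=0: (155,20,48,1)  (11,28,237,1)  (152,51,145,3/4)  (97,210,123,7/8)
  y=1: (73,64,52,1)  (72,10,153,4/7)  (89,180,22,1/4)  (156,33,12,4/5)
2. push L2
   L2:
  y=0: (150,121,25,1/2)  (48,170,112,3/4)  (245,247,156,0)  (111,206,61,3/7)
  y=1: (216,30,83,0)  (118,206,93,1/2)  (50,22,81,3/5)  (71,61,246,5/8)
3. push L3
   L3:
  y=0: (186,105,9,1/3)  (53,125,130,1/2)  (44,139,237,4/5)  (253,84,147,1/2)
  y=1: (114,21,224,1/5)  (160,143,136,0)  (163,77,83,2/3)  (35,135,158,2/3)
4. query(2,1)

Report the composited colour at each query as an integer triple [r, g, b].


query (2,1) [L1,L2,L3] — begin 0,0,0
+L1 (α=1/4) → [89/4, 45, 11/2]
+L2 (α=3/5) → [389/10, 156/5, 254/5]
+L3 (α=2/3) → [3649/30, 926/15, 1084/15]
rounded: [122, 62, 72]


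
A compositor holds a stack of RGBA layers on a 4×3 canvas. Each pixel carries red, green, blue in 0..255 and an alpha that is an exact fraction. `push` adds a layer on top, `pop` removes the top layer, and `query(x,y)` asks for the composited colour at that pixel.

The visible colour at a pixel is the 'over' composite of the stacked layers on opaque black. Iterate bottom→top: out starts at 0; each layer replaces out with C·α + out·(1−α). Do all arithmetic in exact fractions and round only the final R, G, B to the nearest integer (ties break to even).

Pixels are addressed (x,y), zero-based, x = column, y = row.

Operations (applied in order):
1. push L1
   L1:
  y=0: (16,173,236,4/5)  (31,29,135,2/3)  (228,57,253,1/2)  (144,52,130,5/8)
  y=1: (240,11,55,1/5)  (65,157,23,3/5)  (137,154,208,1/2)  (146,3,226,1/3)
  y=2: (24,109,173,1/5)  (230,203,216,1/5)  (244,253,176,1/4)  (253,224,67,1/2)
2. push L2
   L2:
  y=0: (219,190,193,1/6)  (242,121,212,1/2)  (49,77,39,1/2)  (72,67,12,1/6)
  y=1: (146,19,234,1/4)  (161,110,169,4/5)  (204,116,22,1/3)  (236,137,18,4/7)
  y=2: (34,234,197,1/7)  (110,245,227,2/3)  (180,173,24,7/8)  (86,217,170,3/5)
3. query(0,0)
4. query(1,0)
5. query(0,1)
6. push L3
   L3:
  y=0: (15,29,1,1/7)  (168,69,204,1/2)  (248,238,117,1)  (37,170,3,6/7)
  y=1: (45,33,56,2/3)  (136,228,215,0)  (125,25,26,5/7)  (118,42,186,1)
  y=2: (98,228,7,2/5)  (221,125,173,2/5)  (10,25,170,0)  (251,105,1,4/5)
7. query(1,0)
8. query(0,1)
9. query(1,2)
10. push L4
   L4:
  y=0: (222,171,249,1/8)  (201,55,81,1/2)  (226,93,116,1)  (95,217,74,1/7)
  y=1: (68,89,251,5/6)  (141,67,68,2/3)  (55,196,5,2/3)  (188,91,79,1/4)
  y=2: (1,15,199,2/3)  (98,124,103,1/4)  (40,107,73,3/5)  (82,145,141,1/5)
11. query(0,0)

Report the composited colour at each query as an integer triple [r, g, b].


at x=0,y=0 over L1,L2:
after L1 α=4/5: [64/5, 692/5, 944/5]
after L2 α=1/6: [283/6, 147, 379/2]
rounded: [47, 147, 190]

(1,0) stack=L1,L2; from [0,0,0]:
L1 α=2/3: [62/3, 58/3, 90]
L2 α=1/2: [394/3, 421/6, 151]
→ [131, 70, 151]

at x=0,y=1 over L1,L2:
+L1 (α=1/5) → [48, 11/5, 11]
+L2 (α=1/4) → [145/2, 32/5, 267/4]
= [72, 6, 67]

query (1,0) [L1,L2,L3] — begin 0,0,0
L1 α=2/3: [62/3, 58/3, 90]
L2 α=1/2: [394/3, 421/6, 151]
L3 α=1/2: [449/3, 835/12, 355/2]
rounded: [150, 70, 178]

at x=0,y=1 over L1,L2,L3:
after L1 α=1/5: [48, 11/5, 11]
after L2 α=1/4: [145/2, 32/5, 267/4]
after L3 α=2/3: [325/6, 362/15, 715/12]
→ [54, 24, 60]

query (1,2) [L1,L2,L3] — begin 0,0,0
after L1 α=1/5: [46, 203/5, 216/5]
after L2 α=2/3: [266/3, 2653/15, 2486/15]
after L3 α=2/5: [708/5, 3903/25, 4216/25]
rounded: [142, 156, 169]

at x=0,y=0 over L1,L2,L3,L4:
+L1 (α=4/5) → [64/5, 692/5, 944/5]
+L2 (α=1/6) → [283/6, 147, 379/2]
+L3 (α=1/7) → [298/7, 911/7, 1138/7]
+L4 (α=1/8) → [65, 541/4, 1387/8]
→ [65, 135, 173]


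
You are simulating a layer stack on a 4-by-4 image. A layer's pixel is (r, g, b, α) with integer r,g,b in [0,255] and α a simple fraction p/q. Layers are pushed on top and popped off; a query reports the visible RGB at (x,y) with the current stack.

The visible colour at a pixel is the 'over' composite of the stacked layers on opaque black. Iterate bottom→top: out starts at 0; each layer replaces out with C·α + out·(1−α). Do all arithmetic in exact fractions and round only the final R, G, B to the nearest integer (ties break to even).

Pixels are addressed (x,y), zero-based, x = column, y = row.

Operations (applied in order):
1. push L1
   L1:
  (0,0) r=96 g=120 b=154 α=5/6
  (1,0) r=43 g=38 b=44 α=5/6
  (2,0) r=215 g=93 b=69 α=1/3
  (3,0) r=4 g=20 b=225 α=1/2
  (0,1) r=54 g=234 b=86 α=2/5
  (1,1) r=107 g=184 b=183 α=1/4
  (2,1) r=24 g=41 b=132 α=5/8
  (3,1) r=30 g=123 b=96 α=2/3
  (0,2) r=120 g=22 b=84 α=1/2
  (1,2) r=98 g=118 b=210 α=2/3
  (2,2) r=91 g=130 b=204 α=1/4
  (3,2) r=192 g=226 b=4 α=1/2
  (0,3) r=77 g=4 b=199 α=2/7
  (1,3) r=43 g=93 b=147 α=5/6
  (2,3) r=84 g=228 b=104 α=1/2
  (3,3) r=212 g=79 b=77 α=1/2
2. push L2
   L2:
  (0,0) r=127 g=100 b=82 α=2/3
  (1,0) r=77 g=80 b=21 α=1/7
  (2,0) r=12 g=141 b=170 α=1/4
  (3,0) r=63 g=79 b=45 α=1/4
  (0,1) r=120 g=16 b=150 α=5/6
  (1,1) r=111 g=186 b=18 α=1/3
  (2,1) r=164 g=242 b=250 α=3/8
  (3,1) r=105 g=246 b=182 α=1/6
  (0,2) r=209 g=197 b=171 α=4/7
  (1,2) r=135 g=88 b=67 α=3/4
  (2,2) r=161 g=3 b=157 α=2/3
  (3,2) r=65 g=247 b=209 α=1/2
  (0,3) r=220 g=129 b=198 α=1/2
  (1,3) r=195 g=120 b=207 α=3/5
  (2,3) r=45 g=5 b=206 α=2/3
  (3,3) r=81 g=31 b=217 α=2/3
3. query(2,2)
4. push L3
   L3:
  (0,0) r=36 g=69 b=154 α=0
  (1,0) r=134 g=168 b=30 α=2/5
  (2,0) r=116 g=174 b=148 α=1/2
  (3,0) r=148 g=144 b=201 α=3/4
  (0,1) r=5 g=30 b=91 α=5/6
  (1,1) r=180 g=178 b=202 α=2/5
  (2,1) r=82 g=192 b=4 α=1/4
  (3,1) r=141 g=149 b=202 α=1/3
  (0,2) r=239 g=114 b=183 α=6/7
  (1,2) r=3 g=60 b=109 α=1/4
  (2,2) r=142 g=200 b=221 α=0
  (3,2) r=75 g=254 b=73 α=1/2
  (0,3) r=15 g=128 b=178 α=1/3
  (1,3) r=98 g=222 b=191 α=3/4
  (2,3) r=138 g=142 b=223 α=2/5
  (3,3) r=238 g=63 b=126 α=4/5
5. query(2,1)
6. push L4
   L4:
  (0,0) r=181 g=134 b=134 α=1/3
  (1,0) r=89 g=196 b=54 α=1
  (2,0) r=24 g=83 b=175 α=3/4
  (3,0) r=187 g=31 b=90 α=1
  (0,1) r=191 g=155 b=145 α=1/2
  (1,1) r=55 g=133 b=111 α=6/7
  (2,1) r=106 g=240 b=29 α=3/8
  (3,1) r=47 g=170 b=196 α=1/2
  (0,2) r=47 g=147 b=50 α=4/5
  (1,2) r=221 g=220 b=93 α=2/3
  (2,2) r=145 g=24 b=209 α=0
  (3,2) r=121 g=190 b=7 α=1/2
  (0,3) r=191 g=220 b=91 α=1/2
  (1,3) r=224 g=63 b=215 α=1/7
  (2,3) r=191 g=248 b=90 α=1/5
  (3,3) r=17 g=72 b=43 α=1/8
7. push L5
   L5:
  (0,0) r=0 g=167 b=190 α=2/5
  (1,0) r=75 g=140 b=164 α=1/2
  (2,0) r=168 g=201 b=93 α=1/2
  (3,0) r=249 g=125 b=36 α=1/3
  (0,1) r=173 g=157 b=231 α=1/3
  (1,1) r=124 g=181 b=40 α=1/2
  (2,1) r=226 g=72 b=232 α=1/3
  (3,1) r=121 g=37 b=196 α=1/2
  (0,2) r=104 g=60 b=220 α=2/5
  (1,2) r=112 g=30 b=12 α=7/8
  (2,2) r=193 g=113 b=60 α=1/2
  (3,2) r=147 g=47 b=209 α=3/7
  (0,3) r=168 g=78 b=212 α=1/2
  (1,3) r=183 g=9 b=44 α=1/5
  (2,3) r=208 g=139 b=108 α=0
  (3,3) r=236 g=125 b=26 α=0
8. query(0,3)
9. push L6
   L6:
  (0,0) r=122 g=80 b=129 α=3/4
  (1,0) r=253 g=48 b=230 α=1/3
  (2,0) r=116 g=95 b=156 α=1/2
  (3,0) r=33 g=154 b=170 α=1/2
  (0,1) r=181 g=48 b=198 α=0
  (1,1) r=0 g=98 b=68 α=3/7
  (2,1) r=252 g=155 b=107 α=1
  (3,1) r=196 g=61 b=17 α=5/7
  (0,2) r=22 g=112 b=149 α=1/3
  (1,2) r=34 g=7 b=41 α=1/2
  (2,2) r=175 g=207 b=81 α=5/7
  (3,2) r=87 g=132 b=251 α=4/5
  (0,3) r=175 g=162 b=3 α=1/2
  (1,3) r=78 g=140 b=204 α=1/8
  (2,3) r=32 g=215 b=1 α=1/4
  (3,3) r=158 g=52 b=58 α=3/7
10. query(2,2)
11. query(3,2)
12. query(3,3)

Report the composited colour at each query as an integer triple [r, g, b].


query (2,2) [L1,L2] — begin 0,0,0
L1 α=1/4: [91/4, 65/2, 51]
L2 α=2/3: [1379/12, 77/6, 365/3]
→ [115, 13, 122]

query (2,1) [L1,L2,L3] — begin 0,0,0
+L1 (α=5/8) → [15, 205/8, 165/2]
+L2 (α=3/8) → [567/8, 6833/64, 2325/16]
+L3 (α=1/4) → [2357/32, 32787/256, 7039/64]
rounded: [74, 128, 110]

query (0,3) [L1,L2,L3,L4,L5] — begin 0,0,0
after L1 α=2/7: [22, 8/7, 398/7]
after L2 α=1/2: [121, 911/14, 892/7]
after L3 α=1/3: [257/3, 1807/21, 1010/7]
after L4 α=1/2: [415/3, 6427/42, 1647/14]
after L5 α=1/2: [919/6, 9703/84, 4615/28]
rounded: [153, 116, 165]

query (2,2) [L1,L2,L3,L4,L5,L6] — begin 0,0,0
after L1 α=1/4: [91/4, 65/2, 51]
after L2 α=2/3: [1379/12, 77/6, 365/3]
after L3 α=0: [1379/12, 77/6, 365/3]
after L4 α=0: [1379/12, 77/6, 365/3]
after L5 α=1/2: [3695/24, 755/12, 545/6]
after L6 α=5/7: [14195/84, 995/6, 1760/21]
→ [169, 166, 84]

(3,2) stack=L1,L2,L3,L4,L5,L6; from [0,0,0]:
after L1 α=1/2: [96, 113, 2]
after L2 α=1/2: [161/2, 180, 211/2]
after L3 α=1/2: [311/4, 217, 357/4]
after L4 α=1/2: [795/8, 407/2, 385/8]
after L5 α=3/7: [1677/14, 955/7, 1639/14]
after L6 α=4/5: [6549/70, 4651/35, 3139/14]
→ [94, 133, 224]

query (3,3) [L1,L2,L3,L4,L5,L6] — begin 0,0,0
after L1 α=1/2: [106, 79/2, 77/2]
after L2 α=2/3: [268/3, 203/6, 315/2]
after L3 α=4/5: [3124/15, 343/6, 1323/10]
after L4 α=1/8: [22123/120, 2833/48, 9691/80]
after L5 α=0: [22123/120, 2833/48, 9691/80]
after L6 α=3/7: [36343/210, 4705/84, 13171/140]
rounded: [173, 56, 94]


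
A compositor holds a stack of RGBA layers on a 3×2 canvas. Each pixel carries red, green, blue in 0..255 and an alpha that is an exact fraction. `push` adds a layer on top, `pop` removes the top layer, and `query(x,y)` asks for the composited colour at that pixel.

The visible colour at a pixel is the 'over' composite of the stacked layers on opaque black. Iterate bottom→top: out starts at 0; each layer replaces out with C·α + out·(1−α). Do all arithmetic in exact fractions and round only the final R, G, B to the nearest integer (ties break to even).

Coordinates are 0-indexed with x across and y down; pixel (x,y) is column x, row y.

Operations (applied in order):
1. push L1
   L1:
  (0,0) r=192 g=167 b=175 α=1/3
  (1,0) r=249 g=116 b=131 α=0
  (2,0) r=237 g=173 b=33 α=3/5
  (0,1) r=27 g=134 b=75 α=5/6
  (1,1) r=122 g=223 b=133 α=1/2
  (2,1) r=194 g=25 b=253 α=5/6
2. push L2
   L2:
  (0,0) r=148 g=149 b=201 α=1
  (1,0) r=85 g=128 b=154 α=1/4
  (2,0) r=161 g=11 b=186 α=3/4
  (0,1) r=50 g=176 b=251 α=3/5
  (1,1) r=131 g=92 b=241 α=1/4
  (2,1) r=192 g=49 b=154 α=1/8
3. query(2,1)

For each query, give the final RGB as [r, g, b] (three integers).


at x=2,y=1 over L1,L2:
+L1 (α=5/6) → [485/3, 125/6, 1265/6]
+L2 (α=1/8) → [3971/24, 1169/48, 9779/48]
rounded: [165, 24, 204]


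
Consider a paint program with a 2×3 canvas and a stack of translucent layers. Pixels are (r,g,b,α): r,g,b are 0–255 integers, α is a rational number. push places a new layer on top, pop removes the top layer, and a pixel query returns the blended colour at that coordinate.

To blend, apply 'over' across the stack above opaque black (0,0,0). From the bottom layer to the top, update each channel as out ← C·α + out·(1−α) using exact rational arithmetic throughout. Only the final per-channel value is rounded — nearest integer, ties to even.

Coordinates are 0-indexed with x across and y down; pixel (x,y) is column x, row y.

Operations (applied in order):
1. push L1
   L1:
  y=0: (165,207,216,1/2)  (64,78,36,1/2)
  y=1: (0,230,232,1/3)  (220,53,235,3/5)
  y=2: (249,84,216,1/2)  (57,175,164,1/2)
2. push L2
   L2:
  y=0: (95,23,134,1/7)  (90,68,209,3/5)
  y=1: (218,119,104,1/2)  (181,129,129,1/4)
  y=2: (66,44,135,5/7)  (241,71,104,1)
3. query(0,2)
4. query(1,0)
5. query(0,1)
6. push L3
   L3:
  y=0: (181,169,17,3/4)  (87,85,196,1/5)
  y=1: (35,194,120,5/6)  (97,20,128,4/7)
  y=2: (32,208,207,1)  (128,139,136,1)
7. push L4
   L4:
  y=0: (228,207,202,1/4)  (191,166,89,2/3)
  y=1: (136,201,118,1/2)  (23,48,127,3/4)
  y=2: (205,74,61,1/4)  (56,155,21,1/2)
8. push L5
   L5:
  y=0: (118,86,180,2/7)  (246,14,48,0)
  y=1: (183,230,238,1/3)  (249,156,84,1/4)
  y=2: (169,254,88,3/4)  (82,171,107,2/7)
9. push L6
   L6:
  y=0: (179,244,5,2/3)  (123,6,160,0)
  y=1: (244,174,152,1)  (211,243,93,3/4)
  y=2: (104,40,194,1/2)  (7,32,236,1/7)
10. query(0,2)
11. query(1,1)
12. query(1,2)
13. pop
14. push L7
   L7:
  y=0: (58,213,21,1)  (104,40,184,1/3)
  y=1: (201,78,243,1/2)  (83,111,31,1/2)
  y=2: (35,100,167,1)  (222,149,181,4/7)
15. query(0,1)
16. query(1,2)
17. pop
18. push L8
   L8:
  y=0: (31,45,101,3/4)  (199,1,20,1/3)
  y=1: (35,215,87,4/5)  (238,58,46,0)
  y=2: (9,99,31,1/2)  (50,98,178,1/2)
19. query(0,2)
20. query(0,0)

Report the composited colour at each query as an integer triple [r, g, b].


(0,2) stack=L1,L2; from [0,0,0]:
after L1 α=1/2: [249/2, 42, 108]
after L2 α=5/7: [579/7, 304/7, 891/7]
→ [83, 43, 127]

at x=1,y=0 over L1,L2:
L1 α=1/2: [32, 39, 18]
L2 α=3/5: [334/5, 282/5, 663/5]
→ [67, 56, 133]

query (0,1) [L1,L2] — begin 0,0,0
after L1 α=1/3: [0, 230/3, 232/3]
after L2 α=1/2: [109, 587/6, 272/3]
→ [109, 98, 91]

at x=0,y=2 over L1,L2,L3,L4,L5,L6:
L1 α=1/2: [249/2, 42, 108]
L2 α=5/7: [579/7, 304/7, 891/7]
L3 α=1: [32, 208, 207]
L4 α=1/4: [301/4, 349/2, 341/2]
L5 α=3/4: [2329/16, 1873/8, 869/8]
L6 α=1/2: [3993/32, 2193/16, 2421/16]
rounded: [125, 137, 151]

(1,1) stack=L1,L2,L3,L4,L5,L6; from [0,0,0]:
+L1 (α=3/5) → [132, 159/5, 141]
+L2 (α=1/4) → [577/4, 561/10, 138]
+L3 (α=4/7) → [469/4, 2483/70, 926/7]
+L4 (α=3/4) → [745/16, 12563/280, 3593/28]
+L5 (α=1/4) → [6219/64, 81369/1120, 13131/112]
+L6 (α=3/4) → [46731/256, 897849/4480, 44379/448]
= [183, 200, 99]

query (1,2) [L1,L2,L3,L4,L5,L6] — begin 0,0,0
L1 α=1/2: [57/2, 175/2, 82]
L2 α=1: [241, 71, 104]
L3 α=1: [128, 139, 136]
L4 α=1/2: [92, 147, 157/2]
L5 α=2/7: [624/7, 1077/7, 1213/14]
L6 α=1/7: [3793/49, 6686/49, 5291/49]
rounded: [77, 136, 108]

(0,1) stack=L1,L2,L3,L4,L5,L7; from [0,0,0]:
L1 α=1/3: [0, 230/3, 232/3]
L2 α=1/2: [109, 587/6, 272/3]
L3 α=5/6: [142/3, 6407/36, 1036/9]
L4 α=1/2: [275/3, 13643/72, 1049/9]
L5 α=1/3: [1099/9, 21923/108, 4240/27]
L7 α=1/2: [1454/9, 30347/216, 10801/54]
→ [162, 140, 200]

at x=1,y=2 over L1,L2,L3,L4,L5,L7:
L1 α=1/2: [57/2, 175/2, 82]
L2 α=1: [241, 71, 104]
L3 α=1: [128, 139, 136]
L4 α=1/2: [92, 147, 157/2]
L5 α=2/7: [624/7, 1077/7, 1213/14]
L7 α=4/7: [8088/49, 7403/49, 13775/98]
→ [165, 151, 141]

query (0,2) [L1,L2,L3,L4,L5,L8] — begin 0,0,0
after L1 α=1/2: [249/2, 42, 108]
after L2 α=5/7: [579/7, 304/7, 891/7]
after L3 α=1: [32, 208, 207]
after L4 α=1/4: [301/4, 349/2, 341/2]
after L5 α=3/4: [2329/16, 1873/8, 869/8]
after L8 α=1/2: [2473/32, 2665/16, 1117/16]
→ [77, 167, 70]

query (0,0) [L1,L2,L3,L4,L5,L8] — begin 0,0,0
+L1 (α=1/2) → [165/2, 207/2, 108]
+L2 (α=1/7) → [590/7, 92, 782/7]
+L3 (α=3/4) → [4391/28, 599/4, 1139/28]
+L4 (α=1/4) → [19557/112, 2625/16, 9073/112]
+L5 (α=2/7) → [124217/784, 15877/112, 85685/784]
+L8 (α=3/4) → [197129/3136, 30997/448, 323237/3136]
→ [63, 69, 103]


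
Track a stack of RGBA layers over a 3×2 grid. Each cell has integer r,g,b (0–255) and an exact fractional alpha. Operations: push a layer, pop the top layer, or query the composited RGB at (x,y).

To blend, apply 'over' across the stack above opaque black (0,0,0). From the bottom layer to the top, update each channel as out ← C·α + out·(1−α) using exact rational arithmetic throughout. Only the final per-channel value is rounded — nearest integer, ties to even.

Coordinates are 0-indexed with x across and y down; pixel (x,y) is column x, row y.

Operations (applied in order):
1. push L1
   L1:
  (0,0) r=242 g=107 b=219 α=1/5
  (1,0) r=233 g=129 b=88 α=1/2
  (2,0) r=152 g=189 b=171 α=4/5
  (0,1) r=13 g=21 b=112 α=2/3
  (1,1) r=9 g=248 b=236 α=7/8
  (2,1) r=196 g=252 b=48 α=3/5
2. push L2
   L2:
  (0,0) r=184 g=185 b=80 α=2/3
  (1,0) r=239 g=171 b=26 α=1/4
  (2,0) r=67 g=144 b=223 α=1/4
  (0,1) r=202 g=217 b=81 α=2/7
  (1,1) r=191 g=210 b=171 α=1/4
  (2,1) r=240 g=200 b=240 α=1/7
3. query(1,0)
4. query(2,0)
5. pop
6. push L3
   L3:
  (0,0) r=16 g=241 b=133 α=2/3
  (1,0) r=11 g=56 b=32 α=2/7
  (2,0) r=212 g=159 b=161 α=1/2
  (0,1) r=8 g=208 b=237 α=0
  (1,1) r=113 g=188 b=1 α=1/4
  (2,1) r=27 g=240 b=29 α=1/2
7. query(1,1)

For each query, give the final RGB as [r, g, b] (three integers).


(1,0) stack=L1,L2; from [0,0,0]:
after L1 α=1/2: [233/2, 129/2, 44]
after L2 α=1/4: [1177/8, 729/8, 79/2]
rounded: [147, 91, 40]

query (2,0) [L1,L2] — begin 0,0,0
after L1 α=4/5: [608/5, 756/5, 684/5]
after L2 α=1/4: [2159/20, 747/5, 3167/20]
rounded: [108, 149, 158]

at x=1,y=1 over L1,L3:
L1 α=7/8: [63/8, 217, 413/2]
L3 α=1/4: [1093/32, 839/4, 1241/8]
= [34, 210, 155]


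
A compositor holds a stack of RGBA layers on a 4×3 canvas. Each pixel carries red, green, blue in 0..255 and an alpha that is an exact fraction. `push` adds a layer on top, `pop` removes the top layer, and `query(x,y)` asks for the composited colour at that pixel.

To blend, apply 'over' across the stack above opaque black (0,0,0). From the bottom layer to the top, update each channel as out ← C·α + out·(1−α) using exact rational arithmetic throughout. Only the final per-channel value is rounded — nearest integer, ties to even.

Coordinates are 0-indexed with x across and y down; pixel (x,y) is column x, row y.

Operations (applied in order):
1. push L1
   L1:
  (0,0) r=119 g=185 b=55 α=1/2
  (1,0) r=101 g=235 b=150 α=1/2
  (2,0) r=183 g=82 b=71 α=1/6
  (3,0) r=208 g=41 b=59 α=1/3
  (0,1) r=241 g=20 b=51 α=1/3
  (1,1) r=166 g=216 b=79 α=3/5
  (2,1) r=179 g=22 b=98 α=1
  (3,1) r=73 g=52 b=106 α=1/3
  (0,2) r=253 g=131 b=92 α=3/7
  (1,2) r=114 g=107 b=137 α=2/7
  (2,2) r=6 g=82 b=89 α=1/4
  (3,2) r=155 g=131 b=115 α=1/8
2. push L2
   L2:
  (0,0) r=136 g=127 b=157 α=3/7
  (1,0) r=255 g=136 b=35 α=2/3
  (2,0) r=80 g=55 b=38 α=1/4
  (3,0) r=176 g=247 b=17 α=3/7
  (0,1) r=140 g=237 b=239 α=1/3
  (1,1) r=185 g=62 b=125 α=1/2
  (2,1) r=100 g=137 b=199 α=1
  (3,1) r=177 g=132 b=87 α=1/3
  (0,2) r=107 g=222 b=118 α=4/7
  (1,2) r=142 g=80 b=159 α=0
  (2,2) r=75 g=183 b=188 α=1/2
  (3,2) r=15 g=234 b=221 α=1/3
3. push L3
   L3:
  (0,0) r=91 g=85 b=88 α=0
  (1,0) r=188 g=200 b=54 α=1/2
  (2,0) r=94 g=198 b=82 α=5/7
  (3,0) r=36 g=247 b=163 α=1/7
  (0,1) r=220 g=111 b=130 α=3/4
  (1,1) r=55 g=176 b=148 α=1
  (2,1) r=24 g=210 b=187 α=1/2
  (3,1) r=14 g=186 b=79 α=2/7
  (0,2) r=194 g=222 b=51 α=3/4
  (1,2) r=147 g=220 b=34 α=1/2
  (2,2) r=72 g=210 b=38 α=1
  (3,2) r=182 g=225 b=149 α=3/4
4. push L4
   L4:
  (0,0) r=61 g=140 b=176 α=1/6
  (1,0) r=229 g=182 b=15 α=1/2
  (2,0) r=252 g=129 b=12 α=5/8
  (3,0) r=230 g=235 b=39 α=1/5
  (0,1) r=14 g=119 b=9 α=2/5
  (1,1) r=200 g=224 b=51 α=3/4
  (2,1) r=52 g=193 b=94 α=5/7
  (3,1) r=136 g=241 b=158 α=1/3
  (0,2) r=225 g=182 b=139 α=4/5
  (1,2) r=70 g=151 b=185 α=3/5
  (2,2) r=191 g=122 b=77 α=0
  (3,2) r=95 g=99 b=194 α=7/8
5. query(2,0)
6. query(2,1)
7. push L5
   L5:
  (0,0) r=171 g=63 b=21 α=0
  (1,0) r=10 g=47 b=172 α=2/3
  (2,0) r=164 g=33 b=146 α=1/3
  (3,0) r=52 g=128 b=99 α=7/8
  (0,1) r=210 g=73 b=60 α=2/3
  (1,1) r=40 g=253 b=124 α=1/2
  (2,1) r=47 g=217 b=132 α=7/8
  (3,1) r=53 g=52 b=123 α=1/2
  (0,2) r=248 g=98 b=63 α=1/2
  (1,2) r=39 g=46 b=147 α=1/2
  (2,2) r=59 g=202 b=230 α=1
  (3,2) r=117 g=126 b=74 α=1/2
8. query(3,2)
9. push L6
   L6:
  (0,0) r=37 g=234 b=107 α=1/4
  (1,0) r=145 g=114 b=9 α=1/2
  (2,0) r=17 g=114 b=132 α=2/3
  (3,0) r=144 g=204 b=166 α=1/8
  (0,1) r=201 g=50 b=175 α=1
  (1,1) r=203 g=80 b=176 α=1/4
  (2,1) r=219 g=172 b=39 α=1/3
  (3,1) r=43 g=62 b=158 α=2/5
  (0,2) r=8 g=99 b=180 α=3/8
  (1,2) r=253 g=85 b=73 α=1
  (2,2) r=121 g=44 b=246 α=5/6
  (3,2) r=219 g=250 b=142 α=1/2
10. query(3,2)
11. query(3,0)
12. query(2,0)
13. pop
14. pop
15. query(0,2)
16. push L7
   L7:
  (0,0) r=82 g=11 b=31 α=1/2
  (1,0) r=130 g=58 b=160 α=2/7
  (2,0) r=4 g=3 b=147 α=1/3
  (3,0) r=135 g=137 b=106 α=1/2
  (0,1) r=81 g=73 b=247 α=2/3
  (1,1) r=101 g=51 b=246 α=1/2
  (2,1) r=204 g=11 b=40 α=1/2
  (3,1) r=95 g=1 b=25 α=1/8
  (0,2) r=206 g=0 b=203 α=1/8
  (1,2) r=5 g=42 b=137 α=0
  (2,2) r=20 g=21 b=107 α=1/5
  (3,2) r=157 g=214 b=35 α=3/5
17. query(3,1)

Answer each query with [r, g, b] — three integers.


(2,0) stack=L1,L2,L3,L4; from [0,0,0]:
+L1 (α=1/6) → [61/2, 41/3, 71/6]
+L2 (α=1/4) → [343/8, 24, 147/8]
+L3 (α=5/7) → [2223/28, 1038/7, 1787/28]
+L4 (α=5/8) → [41949/224, 7629/56, 7041/224]
→ [187, 136, 31]

at x=2,y=1 over L1,L2,L3,L4:
after L1 α=1: [179, 22, 98]
after L2 α=1: [100, 137, 199]
after L3 α=1/2: [62, 347/2, 193]
after L4 α=5/7: [384/7, 1312/7, 856/7]
= [55, 187, 122]

at x=3,y=2 over L1,L2,L3,L4,L5:
L1 α=1/8: [155/8, 131/8, 115/8]
L2 α=1/3: [215/12, 1067/12, 333/4]
L3 α=3/4: [6767/48, 9167/48, 2121/16]
L4 α=7/8: [38687/384, 42431/384, 23849/128]
L5 α=1/2: [83615/768, 90815/768, 33321/256]
rounded: [109, 118, 130]

(3,2) stack=L1,L2,L3,L4,L5,L6; from [0,0,0]:
after L1 α=1/8: [155/8, 131/8, 115/8]
after L2 α=1/3: [215/12, 1067/12, 333/4]
after L3 α=3/4: [6767/48, 9167/48, 2121/16]
after L4 α=7/8: [38687/384, 42431/384, 23849/128]
after L5 α=1/2: [83615/768, 90815/768, 33321/256]
after L6 α=1/2: [251807/1536, 282815/1536, 69673/512]
= [164, 184, 136]

query (3,0) [L1,L2,L3,L4,L5,L6] — begin 0,0,0
L1 α=1/3: [208/3, 41/3, 59/3]
L2 α=3/7: [2416/21, 341/3, 389/21]
L3 α=1/7: [5084/49, 929/7, 1919/49]
L4 α=1/5: [31606/245, 5361/35, 9587/245]
L5 α=7/8: [60393/980, 36721/280, 44843/490]
L6 α=1/8: [80553/1120, 44881/320, 56463/560]
→ [72, 140, 101]

query (2,0) [L1,L2,L3,L4,L5,L6] — begin 0,0,0
+L1 (α=1/6) → [61/2, 41/3, 71/6]
+L2 (α=1/4) → [343/8, 24, 147/8]
+L3 (α=5/7) → [2223/28, 1038/7, 1787/28]
+L4 (α=5/8) → [41949/224, 7629/56, 7041/224]
+L5 (α=1/3) → [60317/336, 2851/28, 23393/336]
+L6 (α=2/3) → [71741/1008, 9235/84, 112097/1008]
→ [71, 110, 111]

at x=0,y=2 over L1,L2,L3,L4:
L1 α=3/7: [759/7, 393/7, 276/7]
L2 α=4/7: [5273/49, 7395/49, 4132/49]
L3 α=3/4: [33791/196, 40029/196, 11629/196]
L4 α=4/5: [210191/980, 182717/980, 24121/196]
rounded: [214, 186, 123]

at x=3,y=1 over L1,L2,L3,L4,L7:
after L1 α=1/3: [73/3, 52/3, 106/3]
after L2 α=1/3: [677/9, 500/9, 473/9]
after L3 α=2/7: [3637/63, 5848/63, 541/9]
after L4 α=1/3: [15842/189, 26879/189, 2504/27]
after L7 α=1/8: [18407/216, 13453/108, 18203/216]
rounded: [85, 125, 84]
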